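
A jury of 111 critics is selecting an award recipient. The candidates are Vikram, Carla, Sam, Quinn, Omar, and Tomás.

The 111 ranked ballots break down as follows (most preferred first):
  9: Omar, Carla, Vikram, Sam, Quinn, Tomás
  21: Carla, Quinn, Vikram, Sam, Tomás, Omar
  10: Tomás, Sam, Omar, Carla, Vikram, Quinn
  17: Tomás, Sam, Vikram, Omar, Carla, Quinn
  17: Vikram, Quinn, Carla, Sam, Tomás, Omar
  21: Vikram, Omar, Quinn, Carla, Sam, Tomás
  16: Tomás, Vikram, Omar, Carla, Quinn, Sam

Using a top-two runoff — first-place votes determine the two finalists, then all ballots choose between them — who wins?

Round 1 first-place votes: Vikram 38, Carla 21, Sam 0, Quinn 0, Omar 9, Tomás 43. Tomás and Vikram advance.
Runoff: Tomás is ranked above Vikram on 43 ballots, Vikram above Tomás on 68.

Vikram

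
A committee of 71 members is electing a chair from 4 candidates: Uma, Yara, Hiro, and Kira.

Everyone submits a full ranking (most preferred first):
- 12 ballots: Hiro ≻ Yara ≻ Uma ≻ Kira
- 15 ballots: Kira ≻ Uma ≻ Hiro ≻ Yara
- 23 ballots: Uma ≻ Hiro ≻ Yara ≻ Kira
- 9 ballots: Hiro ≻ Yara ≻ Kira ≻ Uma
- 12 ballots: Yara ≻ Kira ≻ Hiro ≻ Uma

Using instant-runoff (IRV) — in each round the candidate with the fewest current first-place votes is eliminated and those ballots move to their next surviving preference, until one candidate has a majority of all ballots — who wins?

Round 1: Uma 23, Yara 12, Hiro 21, Kira 15. Yara eliminated.
Round 2: Uma 23, Hiro 21, Kira 27. Hiro eliminated.
Round 3: Uma 35, Kira 36. Kira has a majority (≥36).

Kira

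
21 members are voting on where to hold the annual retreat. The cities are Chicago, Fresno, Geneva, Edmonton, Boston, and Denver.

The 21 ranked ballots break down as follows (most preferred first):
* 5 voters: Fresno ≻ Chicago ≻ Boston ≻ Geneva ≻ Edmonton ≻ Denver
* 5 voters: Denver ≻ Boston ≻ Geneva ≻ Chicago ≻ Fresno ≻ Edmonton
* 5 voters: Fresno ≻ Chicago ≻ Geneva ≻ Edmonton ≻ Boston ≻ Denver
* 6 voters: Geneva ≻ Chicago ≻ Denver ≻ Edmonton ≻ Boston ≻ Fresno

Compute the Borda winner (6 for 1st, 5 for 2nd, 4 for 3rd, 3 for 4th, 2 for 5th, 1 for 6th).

Chicago: 5×5 + 5×3 + 5×5 + 6×5 = 95
Fresno: 5×6 + 5×2 + 5×6 + 6×1 = 76
Geneva: 5×3 + 5×4 + 5×4 + 6×6 = 91
Edmonton: 5×2 + 5×1 + 5×3 + 6×3 = 48
Boston: 5×4 + 5×5 + 5×2 + 6×2 = 67
Denver: 5×1 + 5×6 + 5×1 + 6×4 = 64

Chicago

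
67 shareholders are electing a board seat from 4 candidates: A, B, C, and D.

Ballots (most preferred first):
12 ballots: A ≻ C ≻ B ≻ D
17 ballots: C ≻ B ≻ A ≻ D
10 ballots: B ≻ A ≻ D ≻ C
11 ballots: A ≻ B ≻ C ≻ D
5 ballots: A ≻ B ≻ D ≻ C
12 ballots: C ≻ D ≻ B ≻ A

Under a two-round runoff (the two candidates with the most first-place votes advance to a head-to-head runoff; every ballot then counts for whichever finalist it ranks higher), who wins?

A

Round 1 first-place votes: A 28, B 10, C 29, D 0. C and A advance.
Runoff: C is ranked above A on 29 ballots, A above C on 38.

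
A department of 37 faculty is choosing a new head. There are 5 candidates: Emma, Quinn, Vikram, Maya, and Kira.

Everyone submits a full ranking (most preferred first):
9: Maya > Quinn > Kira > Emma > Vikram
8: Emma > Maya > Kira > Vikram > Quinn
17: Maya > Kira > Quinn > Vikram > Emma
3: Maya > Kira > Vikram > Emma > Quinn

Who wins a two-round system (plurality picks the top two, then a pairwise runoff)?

Round 1 first-place votes: Emma 8, Quinn 0, Vikram 0, Maya 29, Kira 0. Maya and Emma advance.
Runoff: Maya is ranked above Emma on 29 ballots, Emma above Maya on 8.

Maya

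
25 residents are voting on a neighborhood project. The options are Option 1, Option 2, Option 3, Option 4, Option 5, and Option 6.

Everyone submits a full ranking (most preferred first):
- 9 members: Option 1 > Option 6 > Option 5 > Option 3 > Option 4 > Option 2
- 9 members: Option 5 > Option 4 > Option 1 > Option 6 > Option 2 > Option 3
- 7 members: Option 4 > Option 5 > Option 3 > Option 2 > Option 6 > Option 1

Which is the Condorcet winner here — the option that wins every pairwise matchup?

Option 5 vs Option 1: 16–9
Option 5 vs Option 2: 25–0
Option 5 vs Option 3: 25–0
Option 5 vs Option 4: 18–7
Option 5 vs Option 6: 16–9
Option 5 beats every other option.

Option 5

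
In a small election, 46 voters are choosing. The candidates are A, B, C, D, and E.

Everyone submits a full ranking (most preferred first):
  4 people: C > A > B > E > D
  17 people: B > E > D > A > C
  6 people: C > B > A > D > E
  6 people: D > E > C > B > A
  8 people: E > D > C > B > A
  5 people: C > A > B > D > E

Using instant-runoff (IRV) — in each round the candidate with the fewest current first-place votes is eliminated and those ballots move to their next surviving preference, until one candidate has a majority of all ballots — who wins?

C

Round 1: A 0, B 17, C 15, D 6, E 8. A eliminated.
Round 2: B 17, C 15, D 6, E 8. D eliminated.
Round 3: B 17, C 15, E 14. E eliminated.
Round 4: B 17, C 29. C has a majority (≥24).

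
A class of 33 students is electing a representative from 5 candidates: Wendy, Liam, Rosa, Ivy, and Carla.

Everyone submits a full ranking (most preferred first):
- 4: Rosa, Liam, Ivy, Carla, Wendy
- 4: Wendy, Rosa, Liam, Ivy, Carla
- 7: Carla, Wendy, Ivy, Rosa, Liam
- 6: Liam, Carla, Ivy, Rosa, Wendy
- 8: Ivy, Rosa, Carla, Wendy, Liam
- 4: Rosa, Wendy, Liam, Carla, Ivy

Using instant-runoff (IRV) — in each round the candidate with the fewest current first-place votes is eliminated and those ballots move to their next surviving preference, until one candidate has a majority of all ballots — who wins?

Rosa

Round 1: Wendy 4, Liam 6, Rosa 8, Ivy 8, Carla 7. Wendy eliminated.
Round 2: Liam 6, Rosa 12, Ivy 8, Carla 7. Liam eliminated.
Round 3: Rosa 12, Ivy 8, Carla 13. Ivy eliminated.
Round 4: Rosa 20, Carla 13. Rosa has a majority (≥17).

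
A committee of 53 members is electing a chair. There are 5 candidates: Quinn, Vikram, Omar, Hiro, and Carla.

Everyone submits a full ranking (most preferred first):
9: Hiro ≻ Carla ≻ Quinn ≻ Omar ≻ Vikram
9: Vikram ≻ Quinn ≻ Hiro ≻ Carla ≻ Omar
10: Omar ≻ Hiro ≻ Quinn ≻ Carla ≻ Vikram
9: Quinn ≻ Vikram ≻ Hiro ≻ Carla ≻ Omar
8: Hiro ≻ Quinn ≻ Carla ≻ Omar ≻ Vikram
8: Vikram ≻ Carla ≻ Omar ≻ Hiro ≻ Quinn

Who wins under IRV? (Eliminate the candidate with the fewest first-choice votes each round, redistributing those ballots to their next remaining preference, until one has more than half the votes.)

Round 1: Quinn 9, Vikram 17, Omar 10, Hiro 17, Carla 0. Carla eliminated.
Round 2: Quinn 9, Vikram 17, Omar 10, Hiro 17. Quinn eliminated.
Round 3: Vikram 26, Omar 10, Hiro 17. Omar eliminated.
Round 4: Vikram 26, Hiro 27. Hiro has a majority (≥27).

Hiro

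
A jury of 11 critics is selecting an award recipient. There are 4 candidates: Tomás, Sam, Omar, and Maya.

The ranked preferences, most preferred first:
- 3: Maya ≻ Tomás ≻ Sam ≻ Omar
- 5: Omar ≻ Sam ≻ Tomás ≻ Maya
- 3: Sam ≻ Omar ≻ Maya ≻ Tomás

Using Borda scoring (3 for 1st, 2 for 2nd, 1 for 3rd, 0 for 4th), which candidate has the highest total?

Sam

Tomás: 3×2 + 5×1 + 3×0 = 11
Sam: 3×1 + 5×2 + 3×3 = 22
Omar: 3×0 + 5×3 + 3×2 = 21
Maya: 3×3 + 5×0 + 3×1 = 12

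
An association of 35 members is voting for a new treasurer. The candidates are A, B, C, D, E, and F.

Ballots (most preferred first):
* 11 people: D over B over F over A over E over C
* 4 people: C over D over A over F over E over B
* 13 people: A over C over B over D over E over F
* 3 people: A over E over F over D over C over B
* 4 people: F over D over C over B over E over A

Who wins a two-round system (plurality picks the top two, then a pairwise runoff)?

D

Round 1 first-place votes: A 16, B 0, C 4, D 11, E 0, F 4. A and D advance.
Runoff: A is ranked above D on 16 ballots, D above A on 19.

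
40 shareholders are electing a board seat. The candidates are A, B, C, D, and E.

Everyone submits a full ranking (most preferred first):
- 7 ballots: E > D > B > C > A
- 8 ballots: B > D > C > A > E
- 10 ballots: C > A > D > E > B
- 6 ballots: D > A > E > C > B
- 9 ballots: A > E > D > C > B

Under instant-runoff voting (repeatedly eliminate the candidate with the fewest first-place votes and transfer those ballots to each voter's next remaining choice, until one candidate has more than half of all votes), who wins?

Round 1: A 9, B 8, C 10, D 6, E 7. D eliminated.
Round 2: A 15, B 8, C 10, E 7. E eliminated.
Round 3: A 15, B 15, C 10. C eliminated.
Round 4: A 25, B 15. A has a majority (≥21).

A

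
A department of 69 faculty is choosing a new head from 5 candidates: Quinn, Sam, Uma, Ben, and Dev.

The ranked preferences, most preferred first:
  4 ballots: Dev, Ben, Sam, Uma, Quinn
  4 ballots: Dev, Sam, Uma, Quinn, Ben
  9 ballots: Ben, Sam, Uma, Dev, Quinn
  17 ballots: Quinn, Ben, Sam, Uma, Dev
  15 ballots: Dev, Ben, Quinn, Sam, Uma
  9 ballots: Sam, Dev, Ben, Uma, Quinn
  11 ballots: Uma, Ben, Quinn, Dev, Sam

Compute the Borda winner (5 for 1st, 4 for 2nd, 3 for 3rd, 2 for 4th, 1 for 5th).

Quinn: 4×1 + 4×2 + 9×1 + 17×5 + 15×3 + 9×1 + 11×3 = 193
Sam: 4×3 + 4×4 + 9×4 + 17×3 + 15×2 + 9×5 + 11×1 = 201
Uma: 4×2 + 4×3 + 9×3 + 17×2 + 15×1 + 9×2 + 11×5 = 169
Ben: 4×4 + 4×1 + 9×5 + 17×4 + 15×4 + 9×3 + 11×4 = 264
Dev: 4×5 + 4×5 + 9×2 + 17×1 + 15×5 + 9×4 + 11×2 = 208

Ben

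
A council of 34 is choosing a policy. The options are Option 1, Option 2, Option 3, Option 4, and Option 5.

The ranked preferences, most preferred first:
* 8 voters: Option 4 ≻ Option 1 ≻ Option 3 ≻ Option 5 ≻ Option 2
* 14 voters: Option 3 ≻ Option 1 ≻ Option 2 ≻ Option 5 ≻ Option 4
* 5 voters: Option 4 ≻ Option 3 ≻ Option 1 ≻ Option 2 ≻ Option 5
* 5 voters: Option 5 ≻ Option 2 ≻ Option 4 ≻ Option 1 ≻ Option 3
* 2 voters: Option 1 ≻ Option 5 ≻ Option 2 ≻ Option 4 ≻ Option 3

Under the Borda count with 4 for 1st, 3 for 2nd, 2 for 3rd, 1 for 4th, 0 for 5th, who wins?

Option 1: 8×3 + 14×3 + 5×2 + 5×1 + 2×4 = 89
Option 2: 8×0 + 14×2 + 5×1 + 5×3 + 2×2 = 52
Option 3: 8×2 + 14×4 + 5×3 + 5×0 + 2×0 = 87
Option 4: 8×4 + 14×0 + 5×4 + 5×2 + 2×1 = 64
Option 5: 8×1 + 14×1 + 5×0 + 5×4 + 2×3 = 48

Option 1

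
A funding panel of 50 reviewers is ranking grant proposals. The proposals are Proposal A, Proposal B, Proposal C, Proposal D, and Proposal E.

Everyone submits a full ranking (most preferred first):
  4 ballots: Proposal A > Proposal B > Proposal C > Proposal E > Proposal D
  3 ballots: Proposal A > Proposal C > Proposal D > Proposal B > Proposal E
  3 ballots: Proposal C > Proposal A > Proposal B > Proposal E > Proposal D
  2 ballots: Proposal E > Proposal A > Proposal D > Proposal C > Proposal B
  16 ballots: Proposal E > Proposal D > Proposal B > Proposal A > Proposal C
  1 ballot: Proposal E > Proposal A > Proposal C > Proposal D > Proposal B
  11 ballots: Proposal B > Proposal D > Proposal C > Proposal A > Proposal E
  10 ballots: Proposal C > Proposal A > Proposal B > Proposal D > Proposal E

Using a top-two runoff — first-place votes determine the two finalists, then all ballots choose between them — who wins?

Round 1 first-place votes: Proposal A 7, Proposal B 11, Proposal C 13, Proposal D 0, Proposal E 19. Proposal E and Proposal C advance.
Runoff: Proposal E is ranked above Proposal C on 19 ballots, Proposal C above Proposal E on 31.

Proposal C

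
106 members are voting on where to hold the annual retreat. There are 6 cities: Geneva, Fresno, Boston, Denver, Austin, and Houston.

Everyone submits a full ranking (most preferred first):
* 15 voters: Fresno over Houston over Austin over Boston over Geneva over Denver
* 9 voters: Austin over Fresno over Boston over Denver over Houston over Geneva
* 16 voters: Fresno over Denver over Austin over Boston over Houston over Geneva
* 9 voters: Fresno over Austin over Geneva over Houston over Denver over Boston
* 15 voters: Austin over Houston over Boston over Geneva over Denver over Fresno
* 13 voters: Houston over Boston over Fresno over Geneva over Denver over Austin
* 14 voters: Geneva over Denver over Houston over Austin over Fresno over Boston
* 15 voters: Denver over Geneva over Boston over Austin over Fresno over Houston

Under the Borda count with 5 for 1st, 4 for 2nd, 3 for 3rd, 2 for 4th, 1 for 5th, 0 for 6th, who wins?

Austin

Geneva: 15×1 + 9×0 + 16×0 + 9×3 + 15×2 + 13×2 + 14×5 + 15×4 = 228
Fresno: 15×5 + 9×4 + 16×5 + 9×5 + 15×0 + 13×3 + 14×1 + 15×1 = 304
Boston: 15×2 + 9×3 + 16×2 + 9×0 + 15×3 + 13×4 + 14×0 + 15×3 = 231
Denver: 15×0 + 9×2 + 16×4 + 9×1 + 15×1 + 13×1 + 14×4 + 15×5 = 250
Austin: 15×3 + 9×5 + 16×3 + 9×4 + 15×5 + 13×0 + 14×2 + 15×2 = 307
Houston: 15×4 + 9×1 + 16×1 + 9×2 + 15×4 + 13×5 + 14×3 + 15×0 = 270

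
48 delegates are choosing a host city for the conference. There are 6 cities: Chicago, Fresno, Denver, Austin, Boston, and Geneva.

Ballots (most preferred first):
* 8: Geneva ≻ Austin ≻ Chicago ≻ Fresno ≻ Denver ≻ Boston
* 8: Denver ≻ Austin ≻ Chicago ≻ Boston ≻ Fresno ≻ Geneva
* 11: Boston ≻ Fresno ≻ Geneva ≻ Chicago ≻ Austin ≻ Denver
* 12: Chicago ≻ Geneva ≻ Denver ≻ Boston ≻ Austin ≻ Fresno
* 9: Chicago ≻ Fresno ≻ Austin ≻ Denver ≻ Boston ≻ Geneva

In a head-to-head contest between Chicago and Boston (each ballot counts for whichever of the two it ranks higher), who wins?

Chicago is ranked above Boston on 37 ballots; Boston above Chicago on 11.

Chicago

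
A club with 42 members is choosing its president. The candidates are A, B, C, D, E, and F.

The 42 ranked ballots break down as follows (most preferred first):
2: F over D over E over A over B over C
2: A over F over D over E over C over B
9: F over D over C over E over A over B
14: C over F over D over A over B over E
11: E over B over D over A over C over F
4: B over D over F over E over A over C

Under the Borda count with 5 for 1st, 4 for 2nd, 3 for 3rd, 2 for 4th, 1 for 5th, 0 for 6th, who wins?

A: 2×2 + 2×5 + 9×1 + 14×2 + 11×2 + 4×1 = 77
B: 2×1 + 2×0 + 9×0 + 14×1 + 11×4 + 4×5 = 80
C: 2×0 + 2×1 + 9×3 + 14×5 + 11×1 + 4×0 = 110
D: 2×4 + 2×3 + 9×4 + 14×3 + 11×3 + 4×4 = 141
E: 2×3 + 2×2 + 9×2 + 14×0 + 11×5 + 4×2 = 91
F: 2×5 + 2×4 + 9×5 + 14×4 + 11×0 + 4×3 = 131

D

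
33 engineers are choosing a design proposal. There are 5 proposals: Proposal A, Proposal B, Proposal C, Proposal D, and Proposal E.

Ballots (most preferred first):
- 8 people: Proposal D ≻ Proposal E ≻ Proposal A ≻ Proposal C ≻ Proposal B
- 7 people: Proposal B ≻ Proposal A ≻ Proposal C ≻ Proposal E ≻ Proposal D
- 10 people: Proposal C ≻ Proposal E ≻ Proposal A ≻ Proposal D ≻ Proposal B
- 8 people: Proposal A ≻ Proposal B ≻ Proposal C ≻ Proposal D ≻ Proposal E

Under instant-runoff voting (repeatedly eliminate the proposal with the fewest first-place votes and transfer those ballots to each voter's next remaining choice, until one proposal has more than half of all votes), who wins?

Proposal A

Round 1: Proposal A 8, Proposal B 7, Proposal C 10, Proposal D 8, Proposal E 0. Proposal E eliminated.
Round 2: Proposal A 8, Proposal B 7, Proposal C 10, Proposal D 8. Proposal B eliminated.
Round 3: Proposal A 15, Proposal C 10, Proposal D 8. Proposal D eliminated.
Round 4: Proposal A 23, Proposal C 10. Proposal A has a majority (≥17).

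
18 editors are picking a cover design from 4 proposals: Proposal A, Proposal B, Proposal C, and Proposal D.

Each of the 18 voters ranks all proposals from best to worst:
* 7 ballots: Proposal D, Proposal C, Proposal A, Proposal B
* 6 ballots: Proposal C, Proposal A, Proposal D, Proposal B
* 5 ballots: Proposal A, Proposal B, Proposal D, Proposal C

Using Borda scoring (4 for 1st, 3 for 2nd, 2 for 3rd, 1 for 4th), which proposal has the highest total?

Proposal A

Proposal A: 7×2 + 6×3 + 5×4 = 52
Proposal B: 7×1 + 6×1 + 5×3 = 28
Proposal C: 7×3 + 6×4 + 5×1 = 50
Proposal D: 7×4 + 6×2 + 5×2 = 50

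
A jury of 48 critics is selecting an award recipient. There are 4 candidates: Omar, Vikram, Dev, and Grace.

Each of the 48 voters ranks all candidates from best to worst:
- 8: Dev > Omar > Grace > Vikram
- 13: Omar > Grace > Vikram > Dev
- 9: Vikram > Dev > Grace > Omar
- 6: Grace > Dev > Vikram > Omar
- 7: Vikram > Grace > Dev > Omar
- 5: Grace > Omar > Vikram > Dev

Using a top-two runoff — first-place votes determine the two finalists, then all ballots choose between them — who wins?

Omar

Round 1 first-place votes: Omar 13, Vikram 16, Dev 8, Grace 11. Vikram and Omar advance.
Runoff: Vikram is ranked above Omar on 22 ballots, Omar above Vikram on 26.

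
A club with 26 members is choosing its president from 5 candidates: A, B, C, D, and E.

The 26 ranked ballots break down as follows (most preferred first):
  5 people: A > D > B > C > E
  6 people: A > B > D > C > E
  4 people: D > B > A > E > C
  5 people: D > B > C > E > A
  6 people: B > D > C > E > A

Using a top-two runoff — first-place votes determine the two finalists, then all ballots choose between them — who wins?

Round 1 first-place votes: A 11, B 6, C 0, D 9, E 0. A and D advance.
Runoff: A is ranked above D on 11 ballots, D above A on 15.

D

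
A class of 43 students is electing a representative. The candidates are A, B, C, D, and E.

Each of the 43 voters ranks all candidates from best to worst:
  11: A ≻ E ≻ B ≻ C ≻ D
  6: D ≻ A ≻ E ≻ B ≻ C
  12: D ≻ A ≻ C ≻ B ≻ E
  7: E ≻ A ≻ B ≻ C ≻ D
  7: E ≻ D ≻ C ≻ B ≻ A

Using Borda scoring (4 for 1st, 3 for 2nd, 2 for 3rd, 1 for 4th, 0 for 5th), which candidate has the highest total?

A: 11×4 + 6×3 + 12×3 + 7×3 + 7×0 = 119
B: 11×2 + 6×1 + 12×1 + 7×2 + 7×1 = 61
C: 11×1 + 6×0 + 12×2 + 7×1 + 7×2 = 56
D: 11×0 + 6×4 + 12×4 + 7×0 + 7×3 = 93
E: 11×3 + 6×2 + 12×0 + 7×4 + 7×4 = 101

A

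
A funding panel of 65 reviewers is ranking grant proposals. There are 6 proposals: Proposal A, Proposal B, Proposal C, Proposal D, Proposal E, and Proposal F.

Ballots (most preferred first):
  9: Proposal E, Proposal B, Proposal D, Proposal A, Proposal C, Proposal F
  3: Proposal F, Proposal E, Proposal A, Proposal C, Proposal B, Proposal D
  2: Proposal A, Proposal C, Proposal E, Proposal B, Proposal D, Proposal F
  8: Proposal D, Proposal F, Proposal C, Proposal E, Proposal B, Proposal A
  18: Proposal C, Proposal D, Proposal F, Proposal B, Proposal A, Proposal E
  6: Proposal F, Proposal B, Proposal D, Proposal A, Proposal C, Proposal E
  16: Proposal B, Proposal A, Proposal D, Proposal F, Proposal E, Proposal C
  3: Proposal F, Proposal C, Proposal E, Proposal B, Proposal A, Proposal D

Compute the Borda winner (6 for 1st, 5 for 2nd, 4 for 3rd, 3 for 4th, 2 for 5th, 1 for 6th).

Proposal D

Proposal A: 9×3 + 3×4 + 2×6 + 8×1 + 18×2 + 6×3 + 16×5 + 3×2 = 199
Proposal B: 9×5 + 3×2 + 2×3 + 8×2 + 18×3 + 6×5 + 16×6 + 3×3 = 262
Proposal C: 9×2 + 3×3 + 2×5 + 8×4 + 18×6 + 6×2 + 16×1 + 3×5 = 220
Proposal D: 9×4 + 3×1 + 2×2 + 8×6 + 18×5 + 6×4 + 16×4 + 3×1 = 272
Proposal E: 9×6 + 3×5 + 2×4 + 8×3 + 18×1 + 6×1 + 16×2 + 3×4 = 169
Proposal F: 9×1 + 3×6 + 2×1 + 8×5 + 18×4 + 6×6 + 16×3 + 3×6 = 243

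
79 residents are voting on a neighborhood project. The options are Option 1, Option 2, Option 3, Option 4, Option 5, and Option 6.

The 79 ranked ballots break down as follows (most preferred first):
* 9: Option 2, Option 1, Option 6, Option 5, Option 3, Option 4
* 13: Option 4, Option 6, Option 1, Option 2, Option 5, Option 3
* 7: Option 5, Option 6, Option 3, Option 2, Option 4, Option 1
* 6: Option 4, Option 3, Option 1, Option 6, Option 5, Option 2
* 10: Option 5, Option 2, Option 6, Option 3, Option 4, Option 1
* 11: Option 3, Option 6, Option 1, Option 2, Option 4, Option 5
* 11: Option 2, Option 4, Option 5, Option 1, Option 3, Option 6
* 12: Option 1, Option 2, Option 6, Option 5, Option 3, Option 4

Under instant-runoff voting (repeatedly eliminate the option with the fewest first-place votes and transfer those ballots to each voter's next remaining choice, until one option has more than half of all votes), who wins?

Option 1

Round 1: Option 1 12, Option 2 20, Option 3 11, Option 4 19, Option 5 17, Option 6 0. Option 6 eliminated.
Round 2: Option 1 12, Option 2 20, Option 3 11, Option 4 19, Option 5 17. Option 3 eliminated.
Round 3: Option 1 23, Option 2 20, Option 4 19, Option 5 17. Option 5 eliminated.
Round 4: Option 1 23, Option 2 37, Option 4 19. Option 4 eliminated.
Round 5: Option 1 42, Option 2 37. Option 1 has a majority (≥40).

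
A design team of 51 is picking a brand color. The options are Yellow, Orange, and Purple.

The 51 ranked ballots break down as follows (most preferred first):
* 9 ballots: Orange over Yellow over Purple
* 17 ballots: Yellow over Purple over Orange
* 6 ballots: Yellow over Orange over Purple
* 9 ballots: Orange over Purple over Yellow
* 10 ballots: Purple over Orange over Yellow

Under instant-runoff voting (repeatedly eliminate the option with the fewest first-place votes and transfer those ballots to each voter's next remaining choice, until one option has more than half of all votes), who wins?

Round 1: Yellow 23, Orange 18, Purple 10. Purple eliminated.
Round 2: Yellow 23, Orange 28. Orange has a majority (≥26).

Orange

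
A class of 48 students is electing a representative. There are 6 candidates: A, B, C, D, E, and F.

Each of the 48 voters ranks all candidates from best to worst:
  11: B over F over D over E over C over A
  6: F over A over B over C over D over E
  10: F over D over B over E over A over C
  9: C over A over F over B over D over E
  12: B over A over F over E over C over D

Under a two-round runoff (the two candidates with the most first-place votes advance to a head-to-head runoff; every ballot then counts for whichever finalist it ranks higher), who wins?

F

Round 1 first-place votes: A 0, B 23, C 9, D 0, E 0, F 16. B and F advance.
Runoff: B is ranked above F on 23 ballots, F above B on 25.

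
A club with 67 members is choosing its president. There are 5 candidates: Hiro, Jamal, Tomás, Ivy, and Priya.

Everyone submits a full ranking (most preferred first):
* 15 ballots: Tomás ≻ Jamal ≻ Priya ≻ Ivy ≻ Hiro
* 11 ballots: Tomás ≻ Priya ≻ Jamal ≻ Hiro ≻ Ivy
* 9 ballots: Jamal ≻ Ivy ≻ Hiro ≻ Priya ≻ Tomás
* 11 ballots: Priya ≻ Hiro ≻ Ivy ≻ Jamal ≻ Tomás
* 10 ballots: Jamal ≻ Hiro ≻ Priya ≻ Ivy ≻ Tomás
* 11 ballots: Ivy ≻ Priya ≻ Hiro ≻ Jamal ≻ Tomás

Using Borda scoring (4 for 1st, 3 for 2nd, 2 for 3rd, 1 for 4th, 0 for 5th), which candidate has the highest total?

Hiro: 15×0 + 11×1 + 9×2 + 11×3 + 10×3 + 11×2 = 114
Jamal: 15×3 + 11×2 + 9×4 + 11×1 + 10×4 + 11×1 = 165
Tomás: 15×4 + 11×4 + 9×0 + 11×0 + 10×0 + 11×0 = 104
Ivy: 15×1 + 11×0 + 9×3 + 11×2 + 10×1 + 11×4 = 118
Priya: 15×2 + 11×3 + 9×1 + 11×4 + 10×2 + 11×3 = 169

Priya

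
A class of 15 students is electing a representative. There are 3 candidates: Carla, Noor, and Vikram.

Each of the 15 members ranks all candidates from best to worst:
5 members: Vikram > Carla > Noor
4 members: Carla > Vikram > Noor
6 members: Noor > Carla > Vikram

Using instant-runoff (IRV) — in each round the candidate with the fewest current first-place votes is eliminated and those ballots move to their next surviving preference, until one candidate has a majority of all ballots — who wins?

Vikram

Round 1: Carla 4, Noor 6, Vikram 5. Carla eliminated.
Round 2: Noor 6, Vikram 9. Vikram has a majority (≥8).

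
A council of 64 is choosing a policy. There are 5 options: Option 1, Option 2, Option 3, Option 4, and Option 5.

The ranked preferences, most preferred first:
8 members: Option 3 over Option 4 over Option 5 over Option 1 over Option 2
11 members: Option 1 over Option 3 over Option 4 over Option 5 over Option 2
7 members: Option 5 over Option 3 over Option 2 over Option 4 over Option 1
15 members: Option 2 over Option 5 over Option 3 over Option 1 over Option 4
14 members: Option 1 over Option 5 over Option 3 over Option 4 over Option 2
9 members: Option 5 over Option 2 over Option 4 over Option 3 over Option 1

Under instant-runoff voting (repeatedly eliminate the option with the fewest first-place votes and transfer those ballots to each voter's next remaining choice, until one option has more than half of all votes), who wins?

Round 1: Option 1 25, Option 2 15, Option 3 8, Option 4 0, Option 5 16. Option 4 eliminated.
Round 2: Option 1 25, Option 2 15, Option 3 8, Option 5 16. Option 3 eliminated.
Round 3: Option 1 25, Option 2 15, Option 5 24. Option 2 eliminated.
Round 4: Option 1 25, Option 5 39. Option 5 has a majority (≥33).

Option 5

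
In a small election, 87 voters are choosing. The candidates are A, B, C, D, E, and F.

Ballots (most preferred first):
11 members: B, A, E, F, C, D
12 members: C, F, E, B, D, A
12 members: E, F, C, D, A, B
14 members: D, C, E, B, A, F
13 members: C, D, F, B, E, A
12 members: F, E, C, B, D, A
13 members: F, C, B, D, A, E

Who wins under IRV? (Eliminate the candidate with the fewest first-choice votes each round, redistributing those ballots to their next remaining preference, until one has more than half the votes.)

Round 1: A 0, B 11, C 25, D 14, E 12, F 25. A eliminated.
Round 2: B 11, C 25, D 14, E 12, F 25. B eliminated.
Round 3: C 25, D 14, E 23, F 25. D eliminated.
Round 4: C 39, E 23, F 25. E eliminated.
Round 5: C 39, F 48. F has a majority (≥44).

F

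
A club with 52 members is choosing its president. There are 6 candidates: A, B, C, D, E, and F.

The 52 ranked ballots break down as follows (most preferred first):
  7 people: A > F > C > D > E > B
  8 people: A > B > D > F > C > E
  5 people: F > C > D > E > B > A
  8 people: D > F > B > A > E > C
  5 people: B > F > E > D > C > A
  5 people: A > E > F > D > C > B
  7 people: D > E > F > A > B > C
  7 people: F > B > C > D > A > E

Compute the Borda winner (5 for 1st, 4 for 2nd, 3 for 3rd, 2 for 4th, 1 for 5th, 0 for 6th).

F

A: 7×5 + 8×5 + 5×0 + 8×2 + 5×0 + 5×5 + 7×2 + 7×1 = 137
B: 7×0 + 8×4 + 5×1 + 8×3 + 5×5 + 5×0 + 7×1 + 7×4 = 121
C: 7×3 + 8×1 + 5×4 + 8×0 + 5×1 + 5×1 + 7×0 + 7×3 = 80
D: 7×2 + 8×3 + 5×3 + 8×5 + 5×2 + 5×2 + 7×5 + 7×2 = 162
E: 7×1 + 8×0 + 5×2 + 8×1 + 5×3 + 5×4 + 7×4 + 7×0 = 88
F: 7×4 + 8×2 + 5×5 + 8×4 + 5×4 + 5×3 + 7×3 + 7×5 = 192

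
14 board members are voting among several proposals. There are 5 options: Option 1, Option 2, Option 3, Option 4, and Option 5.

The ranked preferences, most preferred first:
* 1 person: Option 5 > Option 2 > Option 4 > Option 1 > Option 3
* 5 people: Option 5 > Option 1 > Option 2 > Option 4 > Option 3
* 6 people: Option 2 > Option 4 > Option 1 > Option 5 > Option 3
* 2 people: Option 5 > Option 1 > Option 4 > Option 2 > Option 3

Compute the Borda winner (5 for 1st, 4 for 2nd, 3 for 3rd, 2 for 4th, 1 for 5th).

Option 1: 1×2 + 5×4 + 6×3 + 2×4 = 48
Option 2: 1×4 + 5×3 + 6×5 + 2×2 = 53
Option 3: 1×1 + 5×1 + 6×1 + 2×1 = 14
Option 4: 1×3 + 5×2 + 6×4 + 2×3 = 43
Option 5: 1×5 + 5×5 + 6×2 + 2×5 = 52

Option 2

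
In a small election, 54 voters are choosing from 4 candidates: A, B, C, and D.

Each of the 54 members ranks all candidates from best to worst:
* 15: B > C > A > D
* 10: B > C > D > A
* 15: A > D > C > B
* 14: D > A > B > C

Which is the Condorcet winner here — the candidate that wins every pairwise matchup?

A

A vs B: 29–25
A vs C: 29–25
A vs D: 30–24
A beats every other candidate.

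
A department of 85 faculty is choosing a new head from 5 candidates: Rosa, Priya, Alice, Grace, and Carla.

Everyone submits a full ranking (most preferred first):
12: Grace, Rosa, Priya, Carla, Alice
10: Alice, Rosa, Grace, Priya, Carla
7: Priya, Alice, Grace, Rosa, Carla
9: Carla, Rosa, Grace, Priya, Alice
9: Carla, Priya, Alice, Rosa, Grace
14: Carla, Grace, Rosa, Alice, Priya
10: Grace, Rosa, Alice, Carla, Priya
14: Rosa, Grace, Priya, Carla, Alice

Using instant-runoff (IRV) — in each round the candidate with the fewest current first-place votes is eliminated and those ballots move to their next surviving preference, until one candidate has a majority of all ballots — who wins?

Grace

Round 1: Rosa 14, Priya 7, Alice 10, Grace 22, Carla 32. Priya eliminated.
Round 2: Rosa 14, Alice 17, Grace 22, Carla 32. Rosa eliminated.
Round 3: Alice 17, Grace 36, Carla 32. Alice eliminated.
Round 4: Grace 53, Carla 32. Grace has a majority (≥43).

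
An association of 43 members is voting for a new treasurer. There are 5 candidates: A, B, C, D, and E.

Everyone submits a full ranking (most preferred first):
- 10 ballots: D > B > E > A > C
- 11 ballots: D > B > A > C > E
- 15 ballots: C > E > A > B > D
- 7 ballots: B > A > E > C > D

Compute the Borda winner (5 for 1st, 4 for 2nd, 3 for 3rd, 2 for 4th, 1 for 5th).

B

A: 10×2 + 11×3 + 15×3 + 7×4 = 126
B: 10×4 + 11×4 + 15×2 + 7×5 = 149
C: 10×1 + 11×2 + 15×5 + 7×2 = 121
D: 10×5 + 11×5 + 15×1 + 7×1 = 127
E: 10×3 + 11×1 + 15×4 + 7×3 = 122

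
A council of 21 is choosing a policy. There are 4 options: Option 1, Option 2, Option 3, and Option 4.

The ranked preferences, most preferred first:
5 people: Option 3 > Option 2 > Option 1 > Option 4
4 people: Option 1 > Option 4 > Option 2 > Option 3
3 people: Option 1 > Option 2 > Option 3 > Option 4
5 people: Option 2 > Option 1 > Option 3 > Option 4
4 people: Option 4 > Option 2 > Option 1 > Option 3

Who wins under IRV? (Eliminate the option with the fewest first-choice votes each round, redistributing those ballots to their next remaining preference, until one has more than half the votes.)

Round 1: Option 1 7, Option 2 5, Option 3 5, Option 4 4. Option 4 eliminated.
Round 2: Option 1 7, Option 2 9, Option 3 5. Option 3 eliminated.
Round 3: Option 1 7, Option 2 14. Option 2 has a majority (≥11).

Option 2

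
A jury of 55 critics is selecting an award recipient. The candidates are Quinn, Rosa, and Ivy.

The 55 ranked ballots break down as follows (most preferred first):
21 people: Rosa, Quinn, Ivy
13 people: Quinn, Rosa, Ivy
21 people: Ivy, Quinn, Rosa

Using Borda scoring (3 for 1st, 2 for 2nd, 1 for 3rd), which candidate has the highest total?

Quinn

Quinn: 21×2 + 13×3 + 21×2 = 123
Rosa: 21×3 + 13×2 + 21×1 = 110
Ivy: 21×1 + 13×1 + 21×3 = 97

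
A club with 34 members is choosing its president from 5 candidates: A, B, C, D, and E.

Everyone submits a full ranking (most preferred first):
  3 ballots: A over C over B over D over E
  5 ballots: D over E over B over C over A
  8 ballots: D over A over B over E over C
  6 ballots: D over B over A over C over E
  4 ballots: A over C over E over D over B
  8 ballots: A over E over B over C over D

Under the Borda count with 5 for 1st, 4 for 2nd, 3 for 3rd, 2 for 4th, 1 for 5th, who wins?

A

A: 3×5 + 5×1 + 8×4 + 6×3 + 4×5 + 8×5 = 130
B: 3×3 + 5×3 + 8×3 + 6×4 + 4×1 + 8×3 = 100
C: 3×4 + 5×2 + 8×1 + 6×2 + 4×4 + 8×2 = 74
D: 3×2 + 5×5 + 8×5 + 6×5 + 4×2 + 8×1 = 117
E: 3×1 + 5×4 + 8×2 + 6×1 + 4×3 + 8×4 = 89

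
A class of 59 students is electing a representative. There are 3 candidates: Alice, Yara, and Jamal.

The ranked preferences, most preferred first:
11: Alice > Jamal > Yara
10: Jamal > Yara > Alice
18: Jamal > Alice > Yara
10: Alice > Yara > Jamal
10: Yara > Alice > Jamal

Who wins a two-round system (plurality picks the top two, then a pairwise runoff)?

Alice

Round 1 first-place votes: Alice 21, Yara 10, Jamal 28. Jamal and Alice advance.
Runoff: Jamal is ranked above Alice on 28 ballots, Alice above Jamal on 31.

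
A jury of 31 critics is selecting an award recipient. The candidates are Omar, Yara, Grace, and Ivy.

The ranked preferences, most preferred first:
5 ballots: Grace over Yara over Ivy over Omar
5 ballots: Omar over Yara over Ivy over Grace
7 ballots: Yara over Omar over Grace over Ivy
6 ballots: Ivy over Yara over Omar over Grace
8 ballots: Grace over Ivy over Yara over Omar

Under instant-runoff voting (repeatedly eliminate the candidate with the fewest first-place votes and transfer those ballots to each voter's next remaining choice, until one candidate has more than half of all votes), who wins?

Yara

Round 1: Omar 5, Yara 7, Grace 13, Ivy 6. Omar eliminated.
Round 2: Yara 12, Grace 13, Ivy 6. Ivy eliminated.
Round 3: Yara 18, Grace 13. Yara has a majority (≥16).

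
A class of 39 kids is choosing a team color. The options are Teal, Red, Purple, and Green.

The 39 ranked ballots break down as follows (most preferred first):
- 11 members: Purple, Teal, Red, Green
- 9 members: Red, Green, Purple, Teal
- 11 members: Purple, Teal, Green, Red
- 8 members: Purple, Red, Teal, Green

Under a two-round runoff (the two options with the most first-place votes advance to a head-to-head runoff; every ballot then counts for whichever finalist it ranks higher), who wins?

Purple

Round 1 first-place votes: Teal 0, Red 9, Purple 30, Green 0. Purple and Red advance.
Runoff: Purple is ranked above Red on 30 ballots, Red above Purple on 9.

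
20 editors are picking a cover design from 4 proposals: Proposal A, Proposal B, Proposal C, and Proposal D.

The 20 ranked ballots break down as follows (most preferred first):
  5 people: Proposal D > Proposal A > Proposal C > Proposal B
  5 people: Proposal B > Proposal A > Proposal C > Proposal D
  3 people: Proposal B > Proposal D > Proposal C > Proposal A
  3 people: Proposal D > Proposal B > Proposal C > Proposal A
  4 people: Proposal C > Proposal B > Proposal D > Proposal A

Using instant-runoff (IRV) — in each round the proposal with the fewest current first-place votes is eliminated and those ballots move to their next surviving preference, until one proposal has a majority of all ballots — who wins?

Round 1: Proposal A 0, Proposal B 8, Proposal C 4, Proposal D 8. Proposal A eliminated.
Round 2: Proposal B 8, Proposal C 4, Proposal D 8. Proposal C eliminated.
Round 3: Proposal B 12, Proposal D 8. Proposal B has a majority (≥11).

Proposal B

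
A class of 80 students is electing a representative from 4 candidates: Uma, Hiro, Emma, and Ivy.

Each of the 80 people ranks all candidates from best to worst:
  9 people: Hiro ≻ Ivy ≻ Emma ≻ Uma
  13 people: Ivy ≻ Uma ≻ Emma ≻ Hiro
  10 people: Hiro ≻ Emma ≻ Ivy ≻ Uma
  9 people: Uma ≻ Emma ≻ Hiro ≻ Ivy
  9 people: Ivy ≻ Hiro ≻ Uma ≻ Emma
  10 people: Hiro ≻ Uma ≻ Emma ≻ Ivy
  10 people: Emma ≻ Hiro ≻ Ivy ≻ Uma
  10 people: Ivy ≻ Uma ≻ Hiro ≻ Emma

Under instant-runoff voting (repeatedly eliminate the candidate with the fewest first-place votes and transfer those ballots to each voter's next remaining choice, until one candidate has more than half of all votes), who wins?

Hiro

Round 1: Uma 9, Hiro 29, Emma 10, Ivy 32. Uma eliminated.
Round 2: Hiro 29, Emma 19, Ivy 32. Emma eliminated.
Round 3: Hiro 48, Ivy 32. Hiro has a majority (≥41).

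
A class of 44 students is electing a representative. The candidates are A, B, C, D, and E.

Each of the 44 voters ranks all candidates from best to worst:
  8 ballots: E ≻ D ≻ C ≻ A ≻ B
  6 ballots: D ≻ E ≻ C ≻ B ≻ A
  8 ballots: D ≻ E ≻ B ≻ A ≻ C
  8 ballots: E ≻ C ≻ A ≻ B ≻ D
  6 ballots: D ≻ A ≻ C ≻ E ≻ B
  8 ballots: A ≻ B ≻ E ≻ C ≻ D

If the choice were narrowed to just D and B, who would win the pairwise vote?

D is ranked above B on 28 ballots; B above D on 16.

D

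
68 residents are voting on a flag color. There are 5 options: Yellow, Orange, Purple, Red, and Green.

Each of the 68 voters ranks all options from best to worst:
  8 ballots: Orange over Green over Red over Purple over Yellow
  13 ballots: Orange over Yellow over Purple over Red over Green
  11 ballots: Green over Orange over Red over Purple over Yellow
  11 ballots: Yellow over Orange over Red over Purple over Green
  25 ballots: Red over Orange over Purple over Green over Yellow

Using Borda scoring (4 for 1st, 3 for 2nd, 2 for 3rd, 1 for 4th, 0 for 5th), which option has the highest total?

Orange

Yellow: 8×0 + 13×3 + 11×0 + 11×4 + 25×0 = 83
Orange: 8×4 + 13×4 + 11×3 + 11×3 + 25×3 = 225
Purple: 8×1 + 13×2 + 11×1 + 11×1 + 25×2 = 106
Red: 8×2 + 13×1 + 11×2 + 11×2 + 25×4 = 173
Green: 8×3 + 13×0 + 11×4 + 11×0 + 25×1 = 93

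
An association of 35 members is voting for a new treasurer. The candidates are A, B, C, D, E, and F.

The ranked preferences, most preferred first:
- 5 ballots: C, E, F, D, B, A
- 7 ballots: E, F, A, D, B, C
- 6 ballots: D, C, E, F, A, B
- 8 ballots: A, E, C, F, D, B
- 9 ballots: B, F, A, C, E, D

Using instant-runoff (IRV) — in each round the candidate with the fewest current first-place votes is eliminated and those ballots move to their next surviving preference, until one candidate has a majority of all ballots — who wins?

E

Round 1: A 8, B 9, C 5, D 6, E 7, F 0. F eliminated.
Round 2: A 8, B 9, C 5, D 6, E 7. C eliminated.
Round 3: A 8, B 9, D 6, E 12. D eliminated.
Round 4: A 8, B 9, E 18. E has a majority (≥18).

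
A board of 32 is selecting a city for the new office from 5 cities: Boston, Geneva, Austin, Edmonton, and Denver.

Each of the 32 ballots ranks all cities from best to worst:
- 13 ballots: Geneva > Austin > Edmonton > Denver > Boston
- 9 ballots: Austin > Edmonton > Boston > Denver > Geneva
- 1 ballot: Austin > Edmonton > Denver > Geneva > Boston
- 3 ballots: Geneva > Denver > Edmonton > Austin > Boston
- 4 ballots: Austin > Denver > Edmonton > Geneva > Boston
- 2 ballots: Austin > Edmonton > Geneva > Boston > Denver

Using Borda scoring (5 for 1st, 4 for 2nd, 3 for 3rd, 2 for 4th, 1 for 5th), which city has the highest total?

Austin

Boston: 13×1 + 9×3 + 1×1 + 3×1 + 4×1 + 2×2 = 52
Geneva: 13×5 + 9×1 + 1×2 + 3×5 + 4×2 + 2×3 = 105
Austin: 13×4 + 9×5 + 1×5 + 3×2 + 4×5 + 2×5 = 138
Edmonton: 13×3 + 9×4 + 1×4 + 3×3 + 4×3 + 2×4 = 108
Denver: 13×2 + 9×2 + 1×3 + 3×4 + 4×4 + 2×1 = 77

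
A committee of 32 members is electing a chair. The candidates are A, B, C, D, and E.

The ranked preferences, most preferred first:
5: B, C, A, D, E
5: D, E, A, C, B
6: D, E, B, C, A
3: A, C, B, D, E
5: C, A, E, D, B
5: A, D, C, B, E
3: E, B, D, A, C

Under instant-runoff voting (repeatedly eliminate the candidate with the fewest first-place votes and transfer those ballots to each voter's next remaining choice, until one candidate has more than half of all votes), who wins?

A

Round 1: A 8, B 5, C 5, D 11, E 3. E eliminated.
Round 2: A 8, B 8, C 5, D 11. C eliminated.
Round 3: A 13, B 8, D 11. B eliminated.
Round 4: A 18, D 14. A has a majority (≥17).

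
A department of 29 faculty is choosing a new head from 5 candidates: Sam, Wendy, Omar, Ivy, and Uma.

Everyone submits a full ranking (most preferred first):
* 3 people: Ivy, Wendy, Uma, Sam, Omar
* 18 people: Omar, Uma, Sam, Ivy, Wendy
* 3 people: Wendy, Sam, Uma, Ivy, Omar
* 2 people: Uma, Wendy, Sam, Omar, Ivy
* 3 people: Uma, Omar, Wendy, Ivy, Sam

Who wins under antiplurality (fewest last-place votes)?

Last-place votes: Sam 3, Wendy 18, Omar 6, Ivy 2, Uma 0.

Uma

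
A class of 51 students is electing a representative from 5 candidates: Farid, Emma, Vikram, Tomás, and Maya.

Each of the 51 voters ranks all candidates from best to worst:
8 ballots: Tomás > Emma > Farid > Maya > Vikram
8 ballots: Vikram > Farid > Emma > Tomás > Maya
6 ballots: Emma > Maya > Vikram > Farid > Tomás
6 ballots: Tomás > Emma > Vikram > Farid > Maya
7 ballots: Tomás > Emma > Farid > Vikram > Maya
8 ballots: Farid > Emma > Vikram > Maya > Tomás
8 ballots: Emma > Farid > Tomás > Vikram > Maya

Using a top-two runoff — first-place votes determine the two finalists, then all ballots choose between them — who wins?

Emma

Round 1 first-place votes: Farid 8, Emma 14, Vikram 8, Tomás 21, Maya 0. Tomás and Emma advance.
Runoff: Tomás is ranked above Emma on 21 ballots, Emma above Tomás on 30.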